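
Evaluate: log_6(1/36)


We need the exponent such that 6^? = 1/36
6^(-2) = 1/6^2 = 1/36
Therefore log_6(1/36) = -2

-2


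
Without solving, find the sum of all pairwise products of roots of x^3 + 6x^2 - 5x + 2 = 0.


By Vieta's formulas for x^3 + bx^2 + cx + d = 0:
  r1 + r2 + r3 = -b/a = -6
  r1*r2 + r1*r3 + r2*r3 = c/a = -5
  r1*r2*r3 = -d/a = -2


Sum of pairwise products = -5


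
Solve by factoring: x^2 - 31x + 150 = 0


We need two numbers that multiply to 150 and add to -31.
Those numbers are -25 and -6 (since (-25) * (-6) = 150 and (-25) + (-6) = -31).
So x^2 - 31x + 150 = (x - 25)(x - 6) = 0
Setting each factor to zero: x = 25 or x = 6

x = 6, x = 25


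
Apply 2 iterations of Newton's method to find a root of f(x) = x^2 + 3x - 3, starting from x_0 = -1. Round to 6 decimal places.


Newton's method: x_(n+1) = x_n - f(x_n)/f'(x_n)
f(x) = x^2 + 3x - 3
f'(x) = 2x + 3

Iteration 1:
  f(-1.000000) = -5.000000
  f'(-1.000000) = 1.000000
  x_1 = -1.000000 - (-5.000000)/(1.000000) = 4.000000

Iteration 2:
  f(4.000000) = 25.000000
  f'(4.000000) = 11.000000
  x_2 = 4.000000 - (25.000000)/(11.000000) = 1.727273

x_2 = 1.727273


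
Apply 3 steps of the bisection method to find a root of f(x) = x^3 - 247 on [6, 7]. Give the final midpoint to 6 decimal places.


f(x) = x^3 - 247
f(6) = -31 < 0
f(7) = 96 > 0

Step 1: midpoint = (6.000000 + 7.000000)/2 = 6.500000
  f(6.500000) = 27.625000
  f(mid) > 0, so root is in [6.000000, 6.500000]

Step 2: midpoint = (6.000000 + 6.500000)/2 = 6.250000
  f(6.250000) = -2.859375
  f(mid) < 0, so root is in [6.250000, 6.500000]

Step 3: midpoint = (6.250000 + 6.500000)/2 = 6.375000
  f(6.375000) = 12.083984
  f(mid) > 0, so root is in [6.250000, 6.375000]

midpoint = 6.375000


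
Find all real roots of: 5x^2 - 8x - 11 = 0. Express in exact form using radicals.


Using the quadratic formula: x = (-b ± sqrt(b^2 - 4ac)) / (2a)
Here a = 5, b = -8, c = -11
Discriminant = b^2 - 4ac = (-8)^2 - 4(5)(-11) = 64 + 220 = 284
Since discriminant = 284 > 0, there are two real roots.
x = (8 ± 2*sqrt(71)) / 10
Simplifying: x = (4 ± sqrt(71)) / 5
Numerically: x ≈ 2.4852 or x ≈ -0.8852

x = (4 + sqrt(71)) / 5 or x = (4 - sqrt(71)) / 5


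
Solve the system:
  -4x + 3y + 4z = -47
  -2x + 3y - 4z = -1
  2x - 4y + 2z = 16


Using Cramer's rule. Expand each determinant along the first row.
D  = (-4)*[3*2 - (-4)*(-4)] - 3*[(-2)*2 - (-4)*2] + 4*[(-2)*(-4) - 3*2]
  = (-4)*(-10) - 3*(4) + 4*(2) = 36
Dx = (-47)*[3*2 - (-4)*(-4)] - 3*[(-1)*2 - (-4)*16] + 4*[(-1)*(-4) - 3*16]
  = (-47)*(-10) - 3*(62) + 4*(-44) = 108
Dy = (-4)*[(-1)*2 - (-4)*16] - (-47)*[(-2)*2 - (-4)*2] + 4*[(-2)*16 - (-1)*2]
  = (-4)*(62) - (-47)*(4) + 4*(-30) = -180
Dz = (-4)*[3*16 - (-1)*(-4)] - 3*[(-2)*16 - (-1)*2] + (-47)*[(-2)*(-4) - 3*2]
  = (-4)*(44) - 3*(-30) + (-47)*(2) = -180
x = Dx/D = 108/36 = 3, y = Dy/D = -180/36 = -5, z = Dz/D = -180/36 = -5
Check eq1: (-4)(3) + (3)(-5) + (4)(-5) = -47 = -47 ✓
Check eq2: (-2)(3) + (3)(-5) + (-4)(-5) = -1 = -1 ✓
Check eq3: (2)(3) + (-4)(-5) + (2)(-5) = 16 = 16 ✓

x = 3, y = -5, z = -5


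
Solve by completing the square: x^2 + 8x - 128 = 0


Start: x^2 + 8x - 128 = 0
Move constant: x^2 + 8x = 128
Half of 8 is 4, squared is 16
Add 16 to both sides: x^2 + 8x + 16 = 144
(x + 4)^2 = 144
x + 4 = ±12
x = -4 + 12 = 8 or x = -4 - 12 = -16

x = -16, x = 8


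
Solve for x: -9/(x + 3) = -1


Multiply both sides by (x + 3): -9 = -1(x + 3)
Distribute: -9 = -x - 3
-x = -9 + 3 = -6
x = 6

x = 6


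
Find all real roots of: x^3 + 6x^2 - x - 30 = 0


Let p(x) = x^3 + 6x^2 - x - 30. By the rational root theorem (leading coefficient 1), any rational root is an integer divisor of 30: try ±1, ±2, ... in turn.
Test x = 1: value = -24 ≠ 0.
Test x = -1: value = -24 ≠ 0.
Test x = 2: value = 0 ✓, so (x - 2) is a factor.
Synthetic division by (x - 2): bring down 1; 1(2) + 6 = 8; 8(2) - 1 = 15; 15(2) - 30 = 0 → quotient x^2 + 8x + 15, remainder 0.
Solve the quadratic x^2 + 8x + 15 = 0: discriminant = 8^2 - 4(1)(15) = 64 - 60 = 4.
sqrt(4) = 2, so x = (-8 ± 2)/2: x = -3 or x = -5.

x = -5, x = -3, x = 2


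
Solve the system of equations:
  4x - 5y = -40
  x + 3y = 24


Using Cramer's rule:
Determinant D = (4)(3) - (1)(-5) = 12 + 5 = 17
Dx = (-40)(3) - (24)(-5) = -120 + 120 = 0
Dy = (4)(24) - (1)(-40) = 96 + 40 = 136
x = Dx/D = 0/17 = 0
y = Dy/D = 136/17 = 8

x = 0, y = 8


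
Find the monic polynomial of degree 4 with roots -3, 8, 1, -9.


A monic polynomial with roots -3, 8, 1, -9 is:
p(x) = (x + 3)(x - 8)(x - 1)(x + 9)
After multiplying by (x + 3): x + 3
After multiplying by (x - 8): x^2 - 5x - 24
After multiplying by (x - 1): x^3 - 6x^2 - 19x + 24
After multiplying by (x + 9): x^4 + 3x^3 - 73x^2 - 147x + 216

x^4 + 3x^3 - 73x^2 - 147x + 216


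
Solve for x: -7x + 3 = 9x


Starting with: -7x + 3 = 9x
Move all x terms to left: (-7 - 9)x = 0 - 3
Simplify: -16x = -3
Divide both sides by -16: x = 3/16

x = 3/16


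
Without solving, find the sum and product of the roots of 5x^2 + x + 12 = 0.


By Vieta's formulas for ax^2 + bx + c = 0:
  Sum of roots = -b/a
  Product of roots = c/a

Here a = 5, b = 1, c = 12
Sum = -(1)/5 = -1/5
Product = 12/5 = 12/5

Sum = -1/5, Product = 12/5


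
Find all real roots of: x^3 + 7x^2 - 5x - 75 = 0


Let p(x) = x^3 + 7x^2 - 5x - 75. By the rational root theorem (leading coefficient 1), any rational root is an integer divisor of 75: try ±1, ±2, ... in turn.
Test x = 1: value = -72 ≠ 0.
Test x = -1: value = -64 ≠ 0.
Test x = 3: value = 0 ✓, so (x - 3) is a factor.
Synthetic division by (x - 3): bring down 1; 1(3) + 7 = 10; 10(3) - 5 = 25; 25(3) - 75 = 0 → quotient x^2 + 10x + 25, remainder 0.
Solve the quadratic x^2 + 10x + 25 = 0: discriminant = 10^2 - 4(1)(25) = 100 - 100 = 0.
Discriminant = 0, so a double root: x = -10/2 = -5.

x = -5 (multiplicity 2), x = 3


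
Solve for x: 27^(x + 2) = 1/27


Express both sides with the same base.
1/27 = 27^(-1)
Since the bases match, equate exponents: x + 2 = -1
So x = -1 - (2) = -3

x = -3


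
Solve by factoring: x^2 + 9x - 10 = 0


We need two numbers that multiply to -10 and add to 9.
Those numbers are 10 and -1 (since 10 * (-1) = -10 and 10 + (-1) = 9).
So x^2 + 9x - 10 = (x + 10)(x - 1) = 0
Setting each factor to zero: x = -10 or x = 1

x = -10, x = 1


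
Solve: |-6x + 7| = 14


An absolute value equation |expr| = 14 gives two cases:
Case 1: -6x + 7 = 14
  -6x = 7, so x = -7/6
Case 2: -6x + 7 = -14
  -6x = -21, so x = 7/2

x = -7/6, x = 7/2


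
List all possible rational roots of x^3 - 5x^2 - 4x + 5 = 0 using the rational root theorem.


Rational root theorem: possible roots are ±p/q where:
  p divides the constant term (5): p ∈ {1, 5}
  q divides the leading coefficient (1): q ∈ {1}

All possible rational roots: -5, -1, 1, 5

-5, -1, 1, 5


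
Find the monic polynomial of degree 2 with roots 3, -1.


A monic polynomial with roots 3, -1 is:
p(x) = (x - 3)(x + 1)
After multiplying by (x - 3): x - 3
After multiplying by (x + 1): x^2 - 2x - 3

x^2 - 2x - 3


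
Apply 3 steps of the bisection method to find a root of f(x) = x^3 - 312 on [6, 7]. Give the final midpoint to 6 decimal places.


f(x) = x^3 - 312
f(6) = -96 < 0
f(7) = 31 > 0

Step 1: midpoint = (6.000000 + 7.000000)/2 = 6.500000
  f(6.500000) = -37.375000
  f(mid) < 0, so root is in [6.500000, 7.000000]

Step 2: midpoint = (6.500000 + 7.000000)/2 = 6.750000
  f(6.750000) = -4.453125
  f(mid) < 0, so root is in [6.750000, 7.000000]

Step 3: midpoint = (6.750000 + 7.000000)/2 = 6.875000
  f(6.875000) = 12.951172
  f(mid) > 0, so root is in [6.750000, 6.875000]

midpoint = 6.875000


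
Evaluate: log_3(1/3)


We need the exponent such that 3^? = 1/3
3^(-1) = 1/3^1 = 1/3
Therefore log_3(1/3) = -1

-1


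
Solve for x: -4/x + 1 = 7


Subtract 1 from both sides: -4/x = 6
Multiply both sides by x: -4 = 6 * x
Divide by 6: x = -2/3

x = -2/3


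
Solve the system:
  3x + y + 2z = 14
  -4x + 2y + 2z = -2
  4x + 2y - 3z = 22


Using Cramer's rule. Expand each determinant along the first row.
D  = 3*[2*(-3) - 2*2] - 1*[(-4)*(-3) - 2*4] + 2*[(-4)*2 - 2*4]
  = 3*(-10) - 1*(4) + 2*(-16) = -66
Dx = 14*[2*(-3) - 2*2] - 1*[(-2)*(-3) - 2*22] + 2*[(-2)*2 - 2*22]
  = 14*(-10) - 1*(-38) + 2*(-48) = -198
Dy = 3*[(-2)*(-3) - 2*22] - 14*[(-4)*(-3) - 2*4] + 2*[(-4)*22 - (-2)*4]
  = 3*(-38) - 14*(4) + 2*(-80) = -330
Dz = 3*[2*22 - (-2)*2] - 1*[(-4)*22 - (-2)*4] + 14*[(-4)*2 - 2*4]
  = 3*(48) - 1*(-80) + 14*(-16) = 0
x = Dx/D = -198/-66 = 3, y = Dy/D = -330/-66 = 5, z = Dz/D = 0/-66 = 0
Check eq1: (3)(3) + (1)(5) + (2)(0) = 14 = 14 ✓
Check eq2: (-4)(3) + (2)(5) + (2)(0) = -2 = -2 ✓
Check eq3: (4)(3) + (2)(5) + (-3)(0) = 22 = 22 ✓

x = 3, y = 5, z = 0


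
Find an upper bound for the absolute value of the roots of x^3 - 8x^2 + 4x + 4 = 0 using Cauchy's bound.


Cauchy's bound: all roots r satisfy |r| <= 1 + max(|a_i/a_n|) for i = 0,...,n-1
where a_n is the leading coefficient.

Coefficients: [1, -8, 4, 4]
Leading coefficient a_n = 1
Ratios |a_i/a_n|: 8, 4, 4
Maximum ratio: 8
Cauchy's bound: |r| <= 1 + 8 = 9

Upper bound = 9


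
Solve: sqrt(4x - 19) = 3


Square both sides: 4x - 19 = 3^2 = 9
4x = 9 + 19 = 28
x = 7
Check: sqrt(4*7 - 19) = sqrt(9) = 3 ✓

x = 7


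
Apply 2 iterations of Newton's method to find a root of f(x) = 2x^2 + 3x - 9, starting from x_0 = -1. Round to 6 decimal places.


Newton's method: x_(n+1) = x_n - f(x_n)/f'(x_n)
f(x) = 2x^2 + 3x - 9
f'(x) = 4x + 3

Iteration 1:
  f(-1.000000) = -10.000000
  f'(-1.000000) = -1.000000
  x_1 = -1.000000 - (-10.000000)/(-1.000000) = -11.000000

Iteration 2:
  f(-11.000000) = 200.000000
  f'(-11.000000) = -41.000000
  x_2 = -11.000000 - (200.000000)/(-41.000000) = -6.121951

x_2 = -6.121951


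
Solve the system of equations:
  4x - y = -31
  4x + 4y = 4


Using Cramer's rule:
Determinant D = (4)(4) - (4)(-1) = 16 + 4 = 20
Dx = (-31)(4) - (4)(-1) = -124 + 4 = -120
Dy = (4)(4) - (4)(-31) = 16 + 124 = 140
x = Dx/D = -120/20 = -6
y = Dy/D = 140/20 = 7

x = -6, y = 7


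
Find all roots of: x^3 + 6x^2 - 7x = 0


The constant term is 0, so x = 0 is a root. Factor out x:
  x^2 + 6x - 7 = 0
Solve the quadratic x^2 + 6x - 7 = 0: discriminant = 6^2 - 4(1)(-7) = 36 + 28 = 64.
sqrt(64) = 8, so x = (-6 ± 8)/2: x = 1 or x = -7.
Collecting all roots found:

x = -7, x = 0, x = 1


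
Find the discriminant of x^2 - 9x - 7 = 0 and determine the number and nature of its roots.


For ax^2 + bx + c = 0, discriminant D = b^2 - 4ac
Here a = 1, b = -9, c = -7
D = (-9)^2 - 4(1)(-7) = 81 + 28 = 109

D = 109 > 0 but not a perfect square
The equation has 2 distinct real irrational roots.

Discriminant = 109, 2 distinct real irrational roots


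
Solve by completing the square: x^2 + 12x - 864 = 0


Start: x^2 + 12x - 864 = 0
Move constant: x^2 + 12x = 864
Half of 12 is 6, squared is 36
Add 36 to both sides: x^2 + 12x + 36 = 900
(x + 6)^2 = 900
x + 6 = ±30
x = -6 + 30 = 24 or x = -6 - 30 = -36

x = -36, x = 24


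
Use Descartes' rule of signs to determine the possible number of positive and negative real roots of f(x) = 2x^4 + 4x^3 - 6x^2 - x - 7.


Descartes' rule of signs:

For positive roots, count sign changes in f(x) = 2x^4 + 4x^3 - 6x^2 - x - 7:
Signs of coefficients: +, +, -, -, -
Number of sign changes: 1
Possible positive real roots: 1

For negative roots, examine f(-x) = 2x^4 - 4x^3 - 6x^2 + x - 7:
Signs of coefficients: +, -, -, +, -
Number of sign changes: 3
Possible negative real roots: 3, 1

Positive roots: 1; Negative roots: 3 or 1


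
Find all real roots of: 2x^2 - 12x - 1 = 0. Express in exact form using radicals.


Using the quadratic formula: x = (-b ± sqrt(b^2 - 4ac)) / (2a)
Here a = 2, b = -12, c = -1
Discriminant = b^2 - 4ac = (-12)^2 - 4(2)(-1) = 144 + 8 = 152
Since discriminant = 152 > 0, there are two real roots.
x = (12 ± 2*sqrt(38)) / 4
Simplifying: x = (6 ± sqrt(38)) / 2
Numerically: x ≈ 6.0822 or x ≈ -0.0822

x = (6 + sqrt(38)) / 2 or x = (6 - sqrt(38)) / 2


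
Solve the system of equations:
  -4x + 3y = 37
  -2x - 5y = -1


Using Cramer's rule:
Determinant D = (-4)(-5) - (-2)(3) = 20 + 6 = 26
Dx = (37)(-5) - (-1)(3) = -185 + 3 = -182
Dy = (-4)(-1) - (-2)(37) = 4 + 74 = 78
x = Dx/D = -182/26 = -7
y = Dy/D = 78/26 = 3

x = -7, y = 3


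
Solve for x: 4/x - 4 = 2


Subtract -4 from both sides: 4/x = 6
Multiply both sides by x: 4 = 6 * x
Divide by 6: x = 2/3

x = 2/3


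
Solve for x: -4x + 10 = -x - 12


Starting with: -4x + 10 = -x - 12
Move all x terms to left: (-4 + 1)x = -12 - 10
Simplify: -3x = -22
Divide both sides by -3: x = 22/3

x = 22/3


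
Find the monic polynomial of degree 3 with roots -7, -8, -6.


A monic polynomial with roots -7, -8, -6 is:
p(x) = (x + 7)(x + 8)(x + 6)
After multiplying by (x + 7): x + 7
After multiplying by (x + 8): x^2 + 15x + 56
After multiplying by (x + 6): x^3 + 21x^2 + 146x + 336

x^3 + 21x^2 + 146x + 336


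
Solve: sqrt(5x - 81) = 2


Square both sides: 5x - 81 = 2^2 = 4
5x = 4 + 81 = 85
x = 17
Check: sqrt(5*17 - 81) = sqrt(4) = 2 ✓

x = 17


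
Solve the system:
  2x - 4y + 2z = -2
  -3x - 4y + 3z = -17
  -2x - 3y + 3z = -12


Using Cramer's rule. Expand each determinant along the first row.
D  = 2*[(-4)*3 - 3*(-3)] - (-4)*[(-3)*3 - 3*(-2)] + 2*[(-3)*(-3) - (-4)*(-2)]
  = 2*(-3) - (-4)*(-3) + 2*(1) = -16
Dx = (-2)*[(-4)*3 - 3*(-3)] - (-4)*[(-17)*3 - 3*(-12)] + 2*[(-17)*(-3) - (-4)*(-12)]
  = (-2)*(-3) - (-4)*(-15) + 2*(3) = -48
Dy = 2*[(-17)*3 - 3*(-12)] - (-2)*[(-3)*3 - 3*(-2)] + 2*[(-3)*(-12) - (-17)*(-2)]
  = 2*(-15) - (-2)*(-3) + 2*(2) = -32
Dz = 2*[(-4)*(-12) - (-17)*(-3)] - (-4)*[(-3)*(-12) - (-17)*(-2)] + (-2)*[(-3)*(-3) - (-4)*(-2)]
  = 2*(-3) - (-4)*(2) + (-2)*(1) = 0
x = Dx/D = -48/-16 = 3, y = Dy/D = -32/-16 = 2, z = Dz/D = 0/-16 = 0
Check eq1: (2)(3) + (-4)(2) + (2)(0) = -2 = -2 ✓
Check eq2: (-3)(3) + (-4)(2) + (3)(0) = -17 = -17 ✓
Check eq3: (-2)(3) + (-3)(2) + (3)(0) = -12 = -12 ✓

x = 3, y = 2, z = 0


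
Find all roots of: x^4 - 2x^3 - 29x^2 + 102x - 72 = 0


Let p(x) = x^4 - 2x^3 - 29x^2 + 102x - 72. By the rational root theorem (leading coefficient 1), any rational root is an integer divisor of 72: try ±1, ±2, ... in turn.
Test x = 1: value = 0 ✓, so (x - 1) is a factor.
Synthetic division by (x - 1): bring down 1; 1(1) - 2 = -1; (-1)(1) - 29 = -30; (-30)(1) + 102 = 72; 72(1) - 72 = 0 → quotient x^3 - x^2 - 30x + 72, remainder 0.
Continue with the quotient x^3 - x^2 - 30x + 72 (candidates must divide 72; re-test x = 1 first in case it repeats).
Test x = 1: value = 42 ≠ 0.
Test x = -1: value = 100 ≠ 0.
Test x = 2: value = 16 ≠ 0.
Test x = -2: value = 120 ≠ 0.
Test x = 3: value = 0 ✓, so (x - 3) is a factor.
Synthetic division by (x - 3): bring down 1; 1(3) - 1 = 2; 2(3) - 30 = -24; (-24)(3) + 72 = 0 → quotient x^2 + 2x - 24, remainder 0.
Solve the quadratic x^2 + 2x - 24 = 0: discriminant = 2^2 - 4(1)(-24) = 4 + 96 = 100.
sqrt(100) = 10, so x = (-2 ± 10)/2: x = 4 or x = -6.
Collecting all roots found:

x = -6, x = 1, x = 3, x = 4


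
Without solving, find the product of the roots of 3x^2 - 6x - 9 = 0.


By Vieta's formulas for ax^2 + bx + c = 0:
  Sum of roots = -b/a
  Product of roots = c/a

Here a = 3, b = -6, c = -9
Sum = -(-6)/3 = 2
Product = -9/3 = -3

Product = -3


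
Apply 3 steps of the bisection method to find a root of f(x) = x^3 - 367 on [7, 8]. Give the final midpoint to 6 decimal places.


f(x) = x^3 - 367
f(7) = -24 < 0
f(8) = 145 > 0

Step 1: midpoint = (7.000000 + 8.000000)/2 = 7.500000
  f(7.500000) = 54.875000
  f(mid) > 0, so root is in [7.000000, 7.500000]

Step 2: midpoint = (7.000000 + 7.500000)/2 = 7.250000
  f(7.250000) = 14.078125
  f(mid) > 0, so root is in [7.000000, 7.250000]

Step 3: midpoint = (7.000000 + 7.250000)/2 = 7.125000
  f(7.125000) = -5.294922
  f(mid) < 0, so root is in [7.125000, 7.250000]

midpoint = 7.125000


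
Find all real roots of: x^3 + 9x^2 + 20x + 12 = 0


Let p(x) = x^3 + 9x^2 + 20x + 12. By the rational root theorem (leading coefficient 1), any rational root is an integer divisor of 12: try ±1, ±2, ... in turn.
Test x = 1: value = 42 ≠ 0.
Test x = -1: value = 0 ✓, so (x + 1) is a factor.
Synthetic division by (x + 1): bring down 1; 1(-1) + 9 = 8; 8(-1) + 20 = 12; 12(-1) + 12 = 0 → quotient x^2 + 8x + 12, remainder 0.
Solve the quadratic x^2 + 8x + 12 = 0: discriminant = 8^2 - 4(1)(12) = 64 - 48 = 16.
sqrt(16) = 4, so x = (-8 ± 4)/2: x = -2 or x = -6.

x = -6, x = -2, x = -1


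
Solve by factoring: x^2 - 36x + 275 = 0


We need two numbers that multiply to 275 and add to -36.
Those numbers are -11 and -25 (since (-11) * (-25) = 275 and (-11) + (-25) = -36).
So x^2 - 36x + 275 = (x - 11)(x - 25) = 0
Setting each factor to zero: x = 11 or x = 25

x = 11, x = 25


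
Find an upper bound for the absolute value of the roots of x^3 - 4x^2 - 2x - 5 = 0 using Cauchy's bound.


Cauchy's bound: all roots r satisfy |r| <= 1 + max(|a_i/a_n|) for i = 0,...,n-1
where a_n is the leading coefficient.

Coefficients: [1, -4, -2, -5]
Leading coefficient a_n = 1
Ratios |a_i/a_n|: 4, 2, 5
Maximum ratio: 5
Cauchy's bound: |r| <= 1 + 5 = 6

Upper bound = 6


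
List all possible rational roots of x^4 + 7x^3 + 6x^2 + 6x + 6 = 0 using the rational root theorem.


Rational root theorem: possible roots are ±p/q where:
  p divides the constant term (6): p ∈ {1, 2, 3, 6}
  q divides the leading coefficient (1): q ∈ {1}

All possible rational roots: -6, -3, -2, -1, 1, 2, 3, 6

-6, -3, -2, -1, 1, 2, 3, 6


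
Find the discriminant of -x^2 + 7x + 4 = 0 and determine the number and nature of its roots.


For ax^2 + bx + c = 0, discriminant D = b^2 - 4ac
Here a = -1, b = 7, c = 4
D = (7)^2 - 4(-1)(4) = 49 + 16 = 65

D = 65 > 0 but not a perfect square
The equation has 2 distinct real irrational roots.

Discriminant = 65, 2 distinct real irrational roots


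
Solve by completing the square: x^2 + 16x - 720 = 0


Start: x^2 + 16x - 720 = 0
Move constant: x^2 + 16x = 720
Half of 16 is 8, squared is 64
Add 64 to both sides: x^2 + 16x + 64 = 784
(x + 8)^2 = 784
x + 8 = ±28
x = -8 + 28 = 20 or x = -8 - 28 = -36

x = -36, x = 20


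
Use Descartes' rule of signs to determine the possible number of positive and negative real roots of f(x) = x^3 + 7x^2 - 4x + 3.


Descartes' rule of signs:

For positive roots, count sign changes in f(x) = x^3 + 7x^2 - 4x + 3:
Signs of coefficients: +, +, -, +
Number of sign changes: 2
Possible positive real roots: 2, 0

For negative roots, examine f(-x) = -x^3 + 7x^2 + 4x + 3:
Signs of coefficients: -, +, +, +
Number of sign changes: 1
Possible negative real roots: 1

Positive roots: 2 or 0; Negative roots: 1


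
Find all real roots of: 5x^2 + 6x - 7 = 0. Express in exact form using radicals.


Using the quadratic formula: x = (-b ± sqrt(b^2 - 4ac)) / (2a)
Here a = 5, b = 6, c = -7
Discriminant = b^2 - 4ac = 6^2 - 4(5)(-7) = 36 + 140 = 176
Since discriminant = 176 > 0, there are two real roots.
x = (-6 ± 4*sqrt(11)) / 10
Simplifying: x = (-3 ± 2*sqrt(11)) / 5
Numerically: x ≈ 0.7266 or x ≈ -1.9266

x = (-3 + 2*sqrt(11)) / 5 or x = (-3 - 2*sqrt(11)) / 5


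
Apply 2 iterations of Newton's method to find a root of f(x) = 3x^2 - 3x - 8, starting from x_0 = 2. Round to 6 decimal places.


Newton's method: x_(n+1) = x_n - f(x_n)/f'(x_n)
f(x) = 3x^2 - 3x - 8
f'(x) = 6x - 3

Iteration 1:
  f(2.000000) = -2.000000
  f'(2.000000) = 9.000000
  x_1 = 2.000000 - (-2.000000)/(9.000000) = 2.222222

Iteration 2:
  f(2.222222) = 0.148148
  f'(2.222222) = 10.333333
  x_2 = 2.222222 - (0.148148)/(10.333333) = 2.207885

x_2 = 2.207885


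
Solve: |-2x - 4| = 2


An absolute value equation |expr| = 2 gives two cases:
Case 1: -2x - 4 = 2
  -2x = 6, so x = -3
Case 2: -2x - 4 = -2
  -2x = 2, so x = -1

x = -3, x = -1


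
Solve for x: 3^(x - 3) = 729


Express both sides with the same base.
729 = 3^6
Since the bases match, equate exponents: x - 3 = 6
So x = 6 - (-3) = 9

x = 9


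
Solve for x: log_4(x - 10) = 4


Convert to exponential form: x - 10 = 4^4 = 256
x = 256 + 10 = 266
Check: log_4(266 - 10) = log_4(256) = log_4(256) = 4 ✓

x = 266


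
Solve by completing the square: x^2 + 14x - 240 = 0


Start: x^2 + 14x - 240 = 0
Move constant: x^2 + 14x = 240
Half of 14 is 7, squared is 49
Add 49 to both sides: x^2 + 14x + 49 = 289
(x + 7)^2 = 289
x + 7 = ±17
x = -7 + 17 = 10 or x = -7 - 17 = -24

x = -24, x = 10


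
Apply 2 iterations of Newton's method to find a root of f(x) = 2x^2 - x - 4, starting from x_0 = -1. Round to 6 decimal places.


Newton's method: x_(n+1) = x_n - f(x_n)/f'(x_n)
f(x) = 2x^2 - x - 4
f'(x) = 4x - 1

Iteration 1:
  f(-1.000000) = -1.000000
  f'(-1.000000) = -5.000000
  x_1 = -1.000000 - (-1.000000)/(-5.000000) = -1.200000

Iteration 2:
  f(-1.200000) = 0.080000
  f'(-1.200000) = -5.800000
  x_2 = -1.200000 - (0.080000)/(-5.800000) = -1.186207

x_2 = -1.186207


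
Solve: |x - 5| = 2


An absolute value equation |expr| = 2 gives two cases:
Case 1: x - 5 = 2
  x = 7, so x = 7
Case 2: x - 5 = -2
  x = 3, so x = 3

x = 3, x = 7


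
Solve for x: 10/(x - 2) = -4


Multiply both sides by (x - 2): 10 = -4(x - 2)
Distribute: 10 = -4x + 8
-4x = 10 - 8 = 2
x = -1/2

x = -1/2


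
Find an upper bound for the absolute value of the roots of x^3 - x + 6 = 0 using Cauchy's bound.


Cauchy's bound: all roots r satisfy |r| <= 1 + max(|a_i/a_n|) for i = 0,...,n-1
where a_n is the leading coefficient.

Coefficients: [1, 0, -1, 6]
Leading coefficient a_n = 1
Ratios |a_i/a_n|: 0, 1, 6
Maximum ratio: 6
Cauchy's bound: |r| <= 1 + 6 = 7

Upper bound = 7


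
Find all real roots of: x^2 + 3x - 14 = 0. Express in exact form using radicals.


Using the quadratic formula: x = (-b ± sqrt(b^2 - 4ac)) / (2a)
Here a = 1, b = 3, c = -14
Discriminant = b^2 - 4ac = 3^2 - 4(1)(-14) = 9 + 56 = 65
Since discriminant = 65 > 0, there are two real roots.
x = (-3 ± sqrt(65)) / 2
Numerically: x ≈ 2.5311 or x ≈ -5.5311

x = (-3 + sqrt(65)) / 2 or x = (-3 - sqrt(65)) / 2


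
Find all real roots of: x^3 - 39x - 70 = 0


Let p(x) = x^3 - 39x - 70. By the rational root theorem (leading coefficient 1), any rational root is an integer divisor of 70: try ±1, ±2, ... in turn.
Test x = 1: value = -108 ≠ 0.
Test x = -1: value = -32 ≠ 0.
Test x = 2: value = -140 ≠ 0.
Test x = -2: value = 0 ✓, so (x + 2) is a factor.
Synthetic division by (x + 2): bring down 1; 1(-2) + 0 = -2; (-2)(-2) - 39 = -35; (-35)(-2) - 70 = 0 → quotient x^2 - 2x - 35, remainder 0.
Solve the quadratic x^2 - 2x - 35 = 0: discriminant = (-2)^2 - 4(1)(-35) = 4 + 140 = 144.
sqrt(144) = 12, so x = (2 ± 12)/2: x = 7 or x = -5.

x = -5, x = -2, x = 7


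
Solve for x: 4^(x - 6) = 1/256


Express both sides with the same base.
1/256 = 4^(-4)
Since the bases match, equate exponents: x - 6 = -4
So x = -4 - (-6) = 2

x = 2


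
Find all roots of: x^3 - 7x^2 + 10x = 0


The constant term is 0, so x = 0 is a root. Factor out x:
  x^2 - 7x + 10 = 0
Solve the quadratic x^2 - 7x + 10 = 0: discriminant = (-7)^2 - 4(1)(10) = 49 - 40 = 9.
sqrt(9) = 3, so x = (7 ± 3)/2: x = 5 or x = 2.
Collecting all roots found:

x = 0, x = 2, x = 5


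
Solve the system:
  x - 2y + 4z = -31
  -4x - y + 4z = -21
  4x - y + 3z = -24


Using Cramer's rule. Expand each determinant along the first row.
D  = 1*[(-1)*3 - 4*(-1)] - (-2)*[(-4)*3 - 4*4] + 4*[(-4)*(-1) - (-1)*4]
  = 1*(1) - (-2)*(-28) + 4*(8) = -23
Dx = (-31)*[(-1)*3 - 4*(-1)] - (-2)*[(-21)*3 - 4*(-24)] + 4*[(-21)*(-1) - (-1)*(-24)]
  = (-31)*(1) - (-2)*(33) + 4*(-3) = 23
Dy = 1*[(-21)*3 - 4*(-24)] - (-31)*[(-4)*3 - 4*4] + 4*[(-4)*(-24) - (-21)*4]
  = 1*(33) - (-31)*(-28) + 4*(180) = -115
Dz = 1*[(-1)*(-24) - (-21)*(-1)] - (-2)*[(-4)*(-24) - (-21)*4] + (-31)*[(-4)*(-1) - (-1)*4]
  = 1*(3) - (-2)*(180) + (-31)*(8) = 115
x = Dx/D = 23/-23 = -1, y = Dy/D = -115/-23 = 5, z = Dz/D = 115/-23 = -5
Check eq1: (1)(-1) + (-2)(5) + (4)(-5) = -31 = -31 ✓
Check eq2: (-4)(-1) + (-1)(5) + (4)(-5) = -21 = -21 ✓
Check eq3: (4)(-1) + (-1)(5) + (3)(-5) = -24 = -24 ✓

x = -1, y = 5, z = -5


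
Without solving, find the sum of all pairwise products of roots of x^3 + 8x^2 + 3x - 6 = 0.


By Vieta's formulas for x^3 + bx^2 + cx + d = 0:
  r1 + r2 + r3 = -b/a = -8
  r1*r2 + r1*r3 + r2*r3 = c/a = 3
  r1*r2*r3 = -d/a = 6


Sum of pairwise products = 3


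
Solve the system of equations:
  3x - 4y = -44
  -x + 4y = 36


Using Cramer's rule:
Determinant D = (3)(4) - (-1)(-4) = 12 - 4 = 8
Dx = (-44)(4) - (36)(-4) = -176 + 144 = -32
Dy = (3)(36) - (-1)(-44) = 108 - 44 = 64
x = Dx/D = -32/8 = -4
y = Dy/D = 64/8 = 8

x = -4, y = 8


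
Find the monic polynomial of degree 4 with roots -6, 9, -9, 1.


A monic polynomial with roots -6, 9, -9, 1 is:
p(x) = (x + 6)(x - 9)(x + 9)(x - 1)
After multiplying by (x + 6): x + 6
After multiplying by (x - 9): x^2 - 3x - 54
After multiplying by (x + 9): x^3 + 6x^2 - 81x - 486
After multiplying by (x - 1): x^4 + 5x^3 - 87x^2 - 405x + 486

x^4 + 5x^3 - 87x^2 - 405x + 486


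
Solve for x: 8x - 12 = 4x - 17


Starting with: 8x - 12 = 4x - 17
Move all x terms to left: (8 - 4)x = -17 + 12
Simplify: 4x = -5
Divide both sides by 4: x = -5/4

x = -5/4


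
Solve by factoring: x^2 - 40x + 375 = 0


We need two numbers that multiply to 375 and add to -40.
Those numbers are -25 and -15 (since (-25) * (-15) = 375 and (-25) + (-15) = -40).
So x^2 - 40x + 375 = (x - 25)(x - 15) = 0
Setting each factor to zero: x = 25 or x = 15

x = 15, x = 25


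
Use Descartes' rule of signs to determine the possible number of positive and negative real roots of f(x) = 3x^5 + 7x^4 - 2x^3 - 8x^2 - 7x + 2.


Descartes' rule of signs:

For positive roots, count sign changes in f(x) = 3x^5 + 7x^4 - 2x^3 - 8x^2 - 7x + 2:
Signs of coefficients: +, +, -, -, -, +
Number of sign changes: 2
Possible positive real roots: 2, 0

For negative roots, examine f(-x) = -3x^5 + 7x^4 + 2x^3 - 8x^2 + 7x + 2:
Signs of coefficients: -, +, +, -, +, +
Number of sign changes: 3
Possible negative real roots: 3, 1

Positive roots: 2 or 0; Negative roots: 3 or 1


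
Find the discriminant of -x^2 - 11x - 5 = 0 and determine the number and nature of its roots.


For ax^2 + bx + c = 0, discriminant D = b^2 - 4ac
Here a = -1, b = -11, c = -5
D = (-11)^2 - 4(-1)(-5) = 121 - 20 = 101

D = 101 > 0 but not a perfect square
The equation has 2 distinct real irrational roots.

Discriminant = 101, 2 distinct real irrational roots


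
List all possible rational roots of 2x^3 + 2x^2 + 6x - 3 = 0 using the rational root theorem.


Rational root theorem: possible roots are ±p/q where:
  p divides the constant term (-3): p ∈ {1, 3}
  q divides the leading coefficient (2): q ∈ {1, 2}

All possible rational roots: -3, -3/2, -1, -1/2, 1/2, 1, 3/2, 3

-3, -3/2, -1, -1/2, 1/2, 1, 3/2, 3


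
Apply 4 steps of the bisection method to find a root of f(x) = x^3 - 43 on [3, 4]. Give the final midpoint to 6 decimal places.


f(x) = x^3 - 43
f(3) = -16 < 0
f(4) = 21 > 0

Step 1: midpoint = (3.000000 + 4.000000)/2 = 3.500000
  f(3.500000) = -0.125000
  f(mid) < 0, so root is in [3.500000, 4.000000]

Step 2: midpoint = (3.500000 + 4.000000)/2 = 3.750000
  f(3.750000) = 9.734375
  f(mid) > 0, so root is in [3.500000, 3.750000]

Step 3: midpoint = (3.500000 + 3.750000)/2 = 3.625000
  f(3.625000) = 4.634766
  f(mid) > 0, so root is in [3.500000, 3.625000]

Step 4: midpoint = (3.500000 + 3.625000)/2 = 3.562500
  f(3.562500) = 2.213135
  f(mid) > 0, so root is in [3.500000, 3.562500]

midpoint = 3.562500


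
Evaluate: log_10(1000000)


We need the exponent such that 10^? = 1000000
10^6 = 1000000
Therefore log_10(1000000) = 6

6


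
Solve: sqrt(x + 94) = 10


Square both sides: x + 94 = 10^2 = 100
x = 100 - 94 = 6
x = 6
Check: sqrt(1*6 + 94) = sqrt(100) = 10 ✓

x = 6


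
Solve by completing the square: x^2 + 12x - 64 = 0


Start: x^2 + 12x - 64 = 0
Move constant: x^2 + 12x = 64
Half of 12 is 6, squared is 36
Add 36 to both sides: x^2 + 12x + 36 = 100
(x + 6)^2 = 100
x + 6 = ±10
x = -6 + 10 = 4 or x = -6 - 10 = -16

x = -16, x = 4


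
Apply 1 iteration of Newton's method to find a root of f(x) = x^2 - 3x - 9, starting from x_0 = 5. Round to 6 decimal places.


Newton's method: x_(n+1) = x_n - f(x_n)/f'(x_n)
f(x) = x^2 - 3x - 9
f'(x) = 2x - 3

Iteration 1:
  f(5.000000) = 1.000000
  f'(5.000000) = 7.000000
  x_1 = 5.000000 - (1.000000)/(7.000000) = 4.857143

x_1 = 4.857143


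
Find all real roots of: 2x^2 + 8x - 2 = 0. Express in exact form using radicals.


Using the quadratic formula: x = (-b ± sqrt(b^2 - 4ac)) / (2a)
Here a = 2, b = 8, c = -2
Discriminant = b^2 - 4ac = 8^2 - 4(2)(-2) = 64 + 16 = 80
Since discriminant = 80 > 0, there are two real roots.
x = (-8 ± 4*sqrt(5)) / 4
Simplifying: x = -2 ± sqrt(5)
Numerically: x ≈ 0.2361 or x ≈ -4.2361

x = -2 + sqrt(5) or x = -2 - sqrt(5)


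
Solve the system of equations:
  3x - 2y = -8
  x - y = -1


Using Cramer's rule:
Determinant D = (3)(-1) - (1)(-2) = -3 + 2 = -1
Dx = (-8)(-1) - (-1)(-2) = 8 - 2 = 6
Dy = (3)(-1) - (1)(-8) = -3 + 8 = 5
x = Dx/D = 6/-1 = -6
y = Dy/D = 5/-1 = -5

x = -6, y = -5


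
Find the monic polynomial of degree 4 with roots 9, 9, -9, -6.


A monic polynomial with roots 9, 9, -9, -6 is:
p(x) = (x - 9)(x - 9)(x + 9)(x + 6)
After multiplying by (x - 9): x - 9
After multiplying by (x - 9): x^2 - 18x + 81
After multiplying by (x + 9): x^3 - 9x^2 - 81x + 729
After multiplying by (x + 6): x^4 - 3x^3 - 135x^2 + 243x + 4374

x^4 - 3x^3 - 135x^2 + 243x + 4374


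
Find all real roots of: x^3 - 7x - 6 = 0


Let p(x) = x^3 - 7x - 6. By the rational root theorem (leading coefficient 1), any rational root is an integer divisor of 6: try ±1, ±2, ... in turn.
Test x = 1: value = -12 ≠ 0.
Test x = -1: value = 0 ✓, so (x + 1) is a factor.
Synthetic division by (x + 1): bring down 1; 1(-1) + 0 = -1; (-1)(-1) - 7 = -6; (-6)(-1) - 6 = 0 → quotient x^2 - x - 6, remainder 0.
Solve the quadratic x^2 - x - 6 = 0: discriminant = (-1)^2 - 4(1)(-6) = 1 + 24 = 25.
sqrt(25) = 5, so x = (1 ± 5)/2: x = 3 or x = -2.

x = -2, x = -1, x = 3


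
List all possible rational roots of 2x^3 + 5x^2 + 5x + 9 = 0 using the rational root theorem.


Rational root theorem: possible roots are ±p/q where:
  p divides the constant term (9): p ∈ {1, 3, 9}
  q divides the leading coefficient (2): q ∈ {1, 2}

All possible rational roots: -9, -9/2, -3, -3/2, -1, -1/2, 1/2, 1, 3/2, 3, 9/2, 9

-9, -9/2, -3, -3/2, -1, -1/2, 1/2, 1, 3/2, 3, 9/2, 9


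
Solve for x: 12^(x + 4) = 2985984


Express both sides with the same base.
2985984 = 12^6
Since the bases match, equate exponents: x + 4 = 6
So x = 6 - (4) = 2

x = 2


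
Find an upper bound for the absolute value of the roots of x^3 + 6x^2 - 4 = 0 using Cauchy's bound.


Cauchy's bound: all roots r satisfy |r| <= 1 + max(|a_i/a_n|) for i = 0,...,n-1
where a_n is the leading coefficient.

Coefficients: [1, 6, 0, -4]
Leading coefficient a_n = 1
Ratios |a_i/a_n|: 6, 0, 4
Maximum ratio: 6
Cauchy's bound: |r| <= 1 + 6 = 7

Upper bound = 7


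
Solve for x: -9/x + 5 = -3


Subtract 5 from both sides: -9/x = -8
Multiply both sides by x: -9 = -8 * x
Divide by -8: x = 9/8

x = 9/8


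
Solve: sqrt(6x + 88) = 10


Square both sides: 6x + 88 = 10^2 = 100
6x = 100 - 88 = 12
x = 2
Check: sqrt(6*2 + 88) = sqrt(100) = 10 ✓

x = 2


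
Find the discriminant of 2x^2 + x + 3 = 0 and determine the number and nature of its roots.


For ax^2 + bx + c = 0, discriminant D = b^2 - 4ac
Here a = 2, b = 1, c = 3
D = (1)^2 - 4(2)(3) = 1 - 24 = -23

D = -23 < 0
The equation has no real roots (2 complex conjugate roots).

Discriminant = -23, no real roots (2 complex conjugate roots)


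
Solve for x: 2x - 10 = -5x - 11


Starting with: 2x - 10 = -5x - 11
Move all x terms to left: (2 + 5)x = -11 + 10
Simplify: 7x = -1
Divide both sides by 7: x = -1/7

x = -1/7


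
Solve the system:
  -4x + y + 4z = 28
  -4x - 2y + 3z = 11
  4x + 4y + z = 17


Using Cramer's rule. Expand each determinant along the first row.
D  = (-4)*[(-2)*1 - 3*4] - 1*[(-4)*1 - 3*4] + 4*[(-4)*4 - (-2)*4]
  = (-4)*(-14) - 1*(-16) + 4*(-8) = 40
Dx = 28*[(-2)*1 - 3*4] - 1*[11*1 - 3*17] + 4*[11*4 - (-2)*17]
  = 28*(-14) - 1*(-40) + 4*(78) = -40
Dy = (-4)*[11*1 - 3*17] - 28*[(-4)*1 - 3*4] + 4*[(-4)*17 - 11*4]
  = (-4)*(-40) - 28*(-16) + 4*(-112) = 160
Dz = (-4)*[(-2)*17 - 11*4] - 1*[(-4)*17 - 11*4] + 28*[(-4)*4 - (-2)*4]
  = (-4)*(-78) - 1*(-112) + 28*(-8) = 200
x = Dx/D = -40/40 = -1, y = Dy/D = 160/40 = 4, z = Dz/D = 200/40 = 5
Check eq1: (-4)(-1) + (1)(4) + (4)(5) = 28 = 28 ✓
Check eq2: (-4)(-1) + (-2)(4) + (3)(5) = 11 = 11 ✓
Check eq3: (4)(-1) + (4)(4) + (1)(5) = 17 = 17 ✓

x = -1, y = 4, z = 5


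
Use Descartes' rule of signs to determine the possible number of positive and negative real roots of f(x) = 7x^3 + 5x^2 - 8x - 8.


Descartes' rule of signs:

For positive roots, count sign changes in f(x) = 7x^3 + 5x^2 - 8x - 8:
Signs of coefficients: +, +, -, -
Number of sign changes: 1
Possible positive real roots: 1

For negative roots, examine f(-x) = -7x^3 + 5x^2 + 8x - 8:
Signs of coefficients: -, +, +, -
Number of sign changes: 2
Possible negative real roots: 2, 0

Positive roots: 1; Negative roots: 2 or 0


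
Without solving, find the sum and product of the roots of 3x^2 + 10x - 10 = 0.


By Vieta's formulas for ax^2 + bx + c = 0:
  Sum of roots = -b/a
  Product of roots = c/a

Here a = 3, b = 10, c = -10
Sum = -(10)/3 = -10/3
Product = -10/3 = -10/3

Sum = -10/3, Product = -10/3


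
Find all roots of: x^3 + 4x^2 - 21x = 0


The constant term is 0, so x = 0 is a root. Factor out x:
  x^2 + 4x - 21 = 0
Solve the quadratic x^2 + 4x - 21 = 0: discriminant = 4^2 - 4(1)(-21) = 16 + 84 = 100.
sqrt(100) = 10, so x = (-4 ± 10)/2: x = 3 or x = -7.
Collecting all roots found:

x = -7, x = 0, x = 3


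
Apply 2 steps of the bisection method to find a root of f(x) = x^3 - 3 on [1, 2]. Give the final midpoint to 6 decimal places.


f(x) = x^3 - 3
f(1) = -2 < 0
f(2) = 5 > 0

Step 1: midpoint = (1.000000 + 2.000000)/2 = 1.500000
  f(1.500000) = 0.375000
  f(mid) > 0, so root is in [1.000000, 1.500000]

Step 2: midpoint = (1.000000 + 1.500000)/2 = 1.250000
  f(1.250000) = -1.046875
  f(mid) < 0, so root is in [1.250000, 1.500000]

midpoint = 1.250000


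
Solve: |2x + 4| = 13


An absolute value equation |expr| = 13 gives two cases:
Case 1: 2x + 4 = 13
  2x = 9, so x = 9/2
Case 2: 2x + 4 = -13
  2x = -17, so x = -17/2

x = -17/2, x = 9/2


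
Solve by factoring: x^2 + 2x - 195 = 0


We need two numbers that multiply to -195 and add to 2.
Those numbers are -13 and 15 (since (-13) * 15 = -195 and (-13) + 15 = 2).
So x^2 + 2x - 195 = (x - 13)(x + 15) = 0
Setting each factor to zero: x = 13 or x = -15

x = -15, x = 13


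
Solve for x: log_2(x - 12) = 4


Convert to exponential form: x - 12 = 2^4 = 16
x = 16 + 12 = 28
Check: log_2(28 - 12) = log_2(16) = log_2(16) = 4 ✓

x = 28


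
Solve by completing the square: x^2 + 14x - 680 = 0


Start: x^2 + 14x - 680 = 0
Move constant: x^2 + 14x = 680
Half of 14 is 7, squared is 49
Add 49 to both sides: x^2 + 14x + 49 = 729
(x + 7)^2 = 729
x + 7 = ±27
x = -7 + 27 = 20 or x = -7 - 27 = -34

x = -34, x = 20


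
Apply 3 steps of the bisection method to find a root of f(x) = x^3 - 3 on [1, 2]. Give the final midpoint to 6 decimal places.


f(x) = x^3 - 3
f(1) = -2 < 0
f(2) = 5 > 0

Step 1: midpoint = (1.000000 + 2.000000)/2 = 1.500000
  f(1.500000) = 0.375000
  f(mid) > 0, so root is in [1.000000, 1.500000]

Step 2: midpoint = (1.000000 + 1.500000)/2 = 1.250000
  f(1.250000) = -1.046875
  f(mid) < 0, so root is in [1.250000, 1.500000]

Step 3: midpoint = (1.250000 + 1.500000)/2 = 1.375000
  f(1.375000) = -0.400391
  f(mid) < 0, so root is in [1.375000, 1.500000]

midpoint = 1.375000


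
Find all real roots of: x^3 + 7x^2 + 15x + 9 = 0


Let p(x) = x^3 + 7x^2 + 15x + 9. By the rational root theorem (leading coefficient 1), any rational root is an integer divisor of 9: try ±1, ±2, ... in turn.
Test x = 1: value = 32 ≠ 0.
Test x = -1: value = 0 ✓, so (x + 1) is a factor.
Synthetic division by (x + 1): bring down 1; 1(-1) + 7 = 6; 6(-1) + 15 = 9; 9(-1) + 9 = 0 → quotient x^2 + 6x + 9, remainder 0.
Solve the quadratic x^2 + 6x + 9 = 0: discriminant = 6^2 - 4(1)(9) = 36 - 36 = 0.
Discriminant = 0, so a double root: x = -6/2 = -3.

x = -3 (multiplicity 2), x = -1


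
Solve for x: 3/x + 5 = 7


Subtract 5 from both sides: 3/x = 2
Multiply both sides by x: 3 = 2 * x
Divide by 2: x = 3/2

x = 3/2


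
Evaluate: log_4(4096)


We need the exponent such that 4^? = 4096
4^6 = 4096
Therefore log_4(4096) = 6

6


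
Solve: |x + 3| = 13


An absolute value equation |expr| = 13 gives two cases:
Case 1: x + 3 = 13
  x = 10, so x = 10
Case 2: x + 3 = -13
  x = -16, so x = -16

x = -16, x = 10


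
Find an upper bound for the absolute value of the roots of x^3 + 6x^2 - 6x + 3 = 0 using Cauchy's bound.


Cauchy's bound: all roots r satisfy |r| <= 1 + max(|a_i/a_n|) for i = 0,...,n-1
where a_n is the leading coefficient.

Coefficients: [1, 6, -6, 3]
Leading coefficient a_n = 1
Ratios |a_i/a_n|: 6, 6, 3
Maximum ratio: 6
Cauchy's bound: |r| <= 1 + 6 = 7

Upper bound = 7


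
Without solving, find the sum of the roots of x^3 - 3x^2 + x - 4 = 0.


By Vieta's formulas for x^3 + bx^2 + cx + d = 0:
  r1 + r2 + r3 = -b/a = 3
  r1*r2 + r1*r3 + r2*r3 = c/a = 1
  r1*r2*r3 = -d/a = 4


Sum = 3


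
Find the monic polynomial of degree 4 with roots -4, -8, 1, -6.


A monic polynomial with roots -4, -8, 1, -6 is:
p(x) = (x + 4)(x + 8)(x - 1)(x + 6)
After multiplying by (x + 4): x + 4
After multiplying by (x + 8): x^2 + 12x + 32
After multiplying by (x - 1): x^3 + 11x^2 + 20x - 32
After multiplying by (x + 6): x^4 + 17x^3 + 86x^2 + 88x - 192

x^4 + 17x^3 + 86x^2 + 88x - 192


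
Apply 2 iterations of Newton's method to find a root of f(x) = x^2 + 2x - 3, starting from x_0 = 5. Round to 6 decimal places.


Newton's method: x_(n+1) = x_n - f(x_n)/f'(x_n)
f(x) = x^2 + 2x - 3
f'(x) = 2x + 2

Iteration 1:
  f(5.000000) = 32.000000
  f'(5.000000) = 12.000000
  x_1 = 5.000000 - (32.000000)/(12.000000) = 2.333333

Iteration 2:
  f(2.333333) = 7.111111
  f'(2.333333) = 6.666667
  x_2 = 2.333333 - (7.111111)/(6.666667) = 1.266667

x_2 = 1.266667


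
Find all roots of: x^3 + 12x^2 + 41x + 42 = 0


Let p(x) = x^3 + 12x^2 + 41x + 42. By the rational root theorem (leading coefficient 1), any rational root is an integer divisor of 42: try ±1, ±2, ... in turn.
Test x = 1: value = 96 ≠ 0.
Test x = -1: value = 12 ≠ 0.
Test x = 2: value = 180 ≠ 0.
Test x = -2: value = 0 ✓, so (x + 2) is a factor.
Synthetic division by (x + 2): bring down 1; 1(-2) + 12 = 10; 10(-2) + 41 = 21; 21(-2) + 42 = 0 → quotient x^2 + 10x + 21, remainder 0.
Solve the quadratic x^2 + 10x + 21 = 0: discriminant = 10^2 - 4(1)(21) = 100 - 84 = 16.
sqrt(16) = 4, so x = (-10 ± 4)/2: x = -3 or x = -7.
Collecting all roots found:

x = -7, x = -3, x = -2


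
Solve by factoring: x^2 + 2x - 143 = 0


We need two numbers that multiply to -143 and add to 2.
Those numbers are -11 and 13 (since (-11) * 13 = -143 and (-11) + 13 = 2).
So x^2 + 2x - 143 = (x - 11)(x + 13) = 0
Setting each factor to zero: x = 11 or x = -13

x = -13, x = 11


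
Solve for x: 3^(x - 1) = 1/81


Express both sides with the same base.
1/81 = 3^(-4)
Since the bases match, equate exponents: x - 1 = -4
So x = -4 - (-1) = -3

x = -3


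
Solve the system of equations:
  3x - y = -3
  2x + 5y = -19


Using Cramer's rule:
Determinant D = (3)(5) - (2)(-1) = 15 + 2 = 17
Dx = (-3)(5) - (-19)(-1) = -15 - 19 = -34
Dy = (3)(-19) - (2)(-3) = -57 + 6 = -51
x = Dx/D = -34/17 = -2
y = Dy/D = -51/17 = -3

x = -2, y = -3


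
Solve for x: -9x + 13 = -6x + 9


Starting with: -9x + 13 = -6x + 9
Move all x terms to left: (-9 + 6)x = 9 - 13
Simplify: -3x = -4
Divide both sides by -3: x = 4/3

x = 4/3
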